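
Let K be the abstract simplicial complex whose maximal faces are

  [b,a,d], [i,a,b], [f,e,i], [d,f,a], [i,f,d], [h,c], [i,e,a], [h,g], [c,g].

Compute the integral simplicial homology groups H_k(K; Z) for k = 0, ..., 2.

We work with the vertex ordering a < b < c < d < e < f < g < h < i. The simplices of K, each written with vertices in increasing order, are:

  0-simplices (9): a, b, c, d, e, f, g, h, i
  1-simplices (15): ab, ad, ae, af, ai, bd, bi, cg, ch, df, di, ef, ei, fi, gh
  2-simplices (6): abd, abi, adf, aei, dfi, efi

Hence C_0 ≅ Z^9, C_1 ≅ Z^15, C_2 ≅ Z^6.

The boundary map ∂_1: C_1 → C_0 maps an edge to its endpoints' difference, ∂[p,q] = q − p. For instance
  ∂ab = b − a.
This gives a 9×15 integer matrix of rank 7; reducing to Smith normal form yields diagonal entries (1,1,1,1,1,1,1).

Boundary ∂_2: C_2 → C_1 maps a triangle to the signed sum of its edges. For instance
  ∂abi = bi − ai + ab,
  ∂adf = df − af + ad.
The 15×6 boundary matrix has rank 6 and Smith normal form diag(1,1,1,1,1,1).

Now H_k = ker ∂_k / im ∂_{k+1}, so:

  H_0: rank C_0 − rank ∂_1 = 9 − 7 = 2, and the invariant factors of ∂_1 are all 1, so H_0 ≅ Z^2.
  H_1: rank ker ∂_1 − rank ∂_2 = (15 − 7) − 6 = 2, and the invariant factors of ∂_2 are all 1, so H_1 ≅ Z^2.
  H_2: rank ker ∂_2 − rank ∂_3 = (6 − 6) − 0 = 0, and there is no ∂_3, so H_2 ≅ 0.

(K is a triangulation of the disjoint union of the cylinder S^1 x I and the circle S^1.)

H_0 ≅ Z^2,  H_1 ≅ Z^2,  H_2 = 0.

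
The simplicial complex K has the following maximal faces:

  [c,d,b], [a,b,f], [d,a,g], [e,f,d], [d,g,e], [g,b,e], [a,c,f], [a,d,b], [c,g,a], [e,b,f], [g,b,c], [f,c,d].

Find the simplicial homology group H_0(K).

H_0 = Z.

We work with the vertex ordering a < b < c < d < e < f < g. The simplices of K, each written with vertices in increasing order, are:

  0-simplices (7): a, b, c, d, e, f, g
  1-simplices (18): ab, ac, ad, af, ag, bc, bd, be, bf, bg, cd, cf, cg, de, df, dg, ef, eg
  2-simplices (12): abd, abf, acf, acg, adg, bcd, bcg, bef, beg, cdf, def, deg

giving chain groups C_0 ≅ Z^7, C_1 ≅ Z^18, C_2 ≅ Z^12.

∂_1: C_1 → C_0 sends each edge [p,q] (with p < q) to q − p. For instance
  ∂af = f − a.
The resulting 7×18 matrix has rank 6, and its Smith normal form has invariant factors (1,1,1,1,1,1).

∂_2: C_2 → C_1 sends each 2-simplex [p,q,r] to [q,r] − [p,r] + [p,q]. For instance
  ∂acg = cg − ag + ac,
  ∂deg = eg − dg + de.
As a 18×12 matrix over Z this has rank 12, with invariant factors (1,1,1,1,1,1,1,1,1,1,1,2).

From H_k ≅ ker(∂_k) / im(∂_{k+1}) we obtain:

  H_0: rank C_0 − rank ∂_1 = 7 − 6 = 1, and the invariant factors of ∂_1 are all 1, so H_0 ≅ Z.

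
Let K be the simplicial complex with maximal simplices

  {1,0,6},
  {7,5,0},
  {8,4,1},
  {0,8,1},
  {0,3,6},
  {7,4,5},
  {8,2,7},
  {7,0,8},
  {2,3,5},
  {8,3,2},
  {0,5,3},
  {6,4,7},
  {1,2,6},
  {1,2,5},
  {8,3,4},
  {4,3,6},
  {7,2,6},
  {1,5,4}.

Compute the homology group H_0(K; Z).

H_0 ≅ Z.

Take the total order 0 < 1 < 2 < 3 < 4 < 5 < 6 < 7 < 8 on the vertex set. Then K (dimension 2) consists of the simplices:

  0-simplices (9): [0], [1], [2], [3], [4], [5], [6], [7], [8]
  1-simplices (27): (27 of them)
  2-simplices (18): [0,1,6], [0,1,8], [0,3,5], [0,3,6], [0,5,7], [0,7,8], [1,2,5], [1,2,6], [1,4,5], [1,4,8], [2,3,5], [2,3,8], [2,6,7], [2,7,8], [3,4,6], [3,4,8], [4,5,7], [4,6,7]

giving chain groups C_0 ≅ Z^9, C_1 ≅ Z^27, C_2 ≅ Z^18.

Boundary ∂_1: C_1 → C_0 is given by ∂[p,q] = [q] − [p].
This gives a 9×27 integer matrix of rank 8; reducing to Smith normal form yields diagonal entries (1,1,1,1,1,1,1,1).

Boundary ∂_2: C_2 → C_1 maps a triangle to the signed sum of its edges. For instance
  ∂[0,5,7] = [5,7] − [0,7] + [0,5],
  ∂[4,6,7] = [6,7] − [4,7] + [4,6].
The resulting 27×18 matrix has rank 17, and its Smith normal form has invariant factors (1,1,1,1,1,1,1,1,1,1,1,1,1,1,1,1,1).

Now H_k = ker ∂_k / im ∂_{k+1}, so:

  H_0: rank C_0 − rank ∂_1 = 9 − 8 = 1, and the invariant factors of ∂_1 are all 1, so H_0 ≅ Z.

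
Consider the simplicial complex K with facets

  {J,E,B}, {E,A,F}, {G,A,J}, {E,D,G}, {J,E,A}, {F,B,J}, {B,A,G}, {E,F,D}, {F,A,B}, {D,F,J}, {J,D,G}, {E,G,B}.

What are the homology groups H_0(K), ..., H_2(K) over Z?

We work with the vertex ordering A < B < D < E < F < G < J. The simplices of K, each written with vertices in increasing order, are:

  0-simplices (7): A, B, D, E, F, G, J
  1-simplices (18): AB, AE, AF, AG, AJ, BE, BF, BG, BJ, DE, DF, DG, DJ, EF, EG, EJ, FJ, GJ
  2-simplices (12): ABF, ABG, AEF, AEJ, AGJ, BEG, BEJ, BFJ, DEF, DEG, DFJ, DGJ

so the chain groups are C_0 ≅ Z^7, C_1 ≅ Z^18, C_2 ≅ Z^12.

Boundary ∂_1: C_1 → C_0 sends each edge [p,q] (with p < q) to q − p. For instance
  ∂DF = F − D.
This gives a 7×18 integer matrix of rank 6; reducing to Smith normal form yields diagonal entries (1,1,1,1,1,1).

The boundary map ∂_2: C_2 → C_1 maps a triangle to the signed sum of its edges. For instance
  ∂DEF = EF − DF + DE,
  ∂DGJ = GJ − DJ + DG.
As a 18×12 matrix over Z this has rank 12, with invariant factors (1,1,1,1,1,1,1,1,1,1,1,2).

Reading off H_k = ker ∂_k / im ∂_{k+1}:

  H_0: rank C_0 − rank ∂_1 = 7 − 6 = 1, and the invariant factors of ∂_1 are all 1, so H_0 ≅ Z.
  H_1: rank ker ∂_1 − rank ∂_2 = (18 − 6) − 12 = 0, and ∂_2 has invariant factor 2 > 1, so H_1 ≅ Z/2.
  H_2: rank ker ∂_2 − rank ∂_3 = (12 − 12) − 0 = 0, and there is no ∂_3, so H_2 ≅ 0.

H_0 ≅ Z,  H_1 ≅ Z/2,  H_2 = 0.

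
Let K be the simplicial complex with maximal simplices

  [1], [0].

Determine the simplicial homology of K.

Fix the vertex order 0 < 1 and write every simplex with vertices in increasing order. Then dim K = 0 and the simplices of K are:

  0-simplices (2): [0], [1]

giving chain groups C_0 ≅ Z^2.

Now H_k = ker ∂_k / im ∂_{k+1}, so:

  H_0: rank C_0 − rank ∂_1 = 2 − 0 = 2, and there is no ∂_1, so H_0 ≅ Z^2.

(K is a triangulation of a set of 2 points.)

H_0 ≅ Z^2.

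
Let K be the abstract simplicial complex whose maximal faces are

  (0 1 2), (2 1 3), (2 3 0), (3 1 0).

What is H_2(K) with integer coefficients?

We work with the vertex ordering 0 < 1 < 2 < 3. The simplices of K, each written with vertices in increasing order, are:

  0-simplices (4): [0], [1], [2], [3]
  1-simplices (6): [0,1], [0,2], [0,3], [1,2], [1,3], [2,3]
  2-simplices (4): [0,1,2], [0,1,3], [0,2,3], [1,2,3]

so the chain groups are C_0 ≅ Z^4, C_1 ≅ Z^6, C_2 ≅ Z^4.

∂_1: C_1 → C_0 is given by ∂[p,q] = [q] − [p]. For instance
  ∂[0,2] = [2] − [0].
This gives a 4×6 integer matrix of rank 3; reducing to Smith normal form yields diagonal entries (1,1,1).

∂_2: C_2 → C_1 sends each 2-simplex [p,q,r] to [q,r] − [p,r] + [p,q]. For instance
  ∂[0,1,3] = [1,3] − [0,3] + [0,1],
  ∂[0,2,3] = [2,3] − [0,3] + [0,2].
The resulting 6×4 matrix has rank 3, and its Smith normal form has invariant factors (1,1,1).

Reading off H_k = ker ∂_k / im ∂_{k+1}:

  H_2: rank ker ∂_2 − rank ∂_3 = (4 − 3) − 0 = 1, and there is no ∂_3, so H_2 ≅ Z.

H_2 = Z.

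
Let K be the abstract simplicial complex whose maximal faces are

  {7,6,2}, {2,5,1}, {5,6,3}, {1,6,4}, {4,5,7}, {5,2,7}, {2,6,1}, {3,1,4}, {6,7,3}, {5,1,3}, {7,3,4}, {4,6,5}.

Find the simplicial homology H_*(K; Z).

We work with the vertex ordering 1 < 2 < 3 < 4 < 5 < 6 < 7. The simplices of K, each written with vertices in increasing order, are:

  0-simplices (7): [1], [2], [3], [4], [5], [6], [7]
  1-simplices (18): [1,2], [1,3], [1,4], [1,5], [1,6], [2,5], [2,6], [2,7], [3,4], [3,5], [3,6], [3,7], [4,5], [4,6], [4,7], [5,6], [5,7], [6,7]
  2-simplices (12): [1,2,5], [1,2,6], [1,3,4], [1,3,5], [1,4,6], [2,5,7], [2,6,7], [3,4,7], [3,5,6], [3,6,7], [4,5,6], [4,5,7]

giving chain groups C_0 ≅ Z^7, C_1 ≅ Z^18, C_2 ≅ Z^12.

The boundary map ∂_1: C_1 → C_0 sends each edge [p,q] (with p < q) to q − p. For instance
  ∂[3,6] = [6] − [3].
The 7×18 boundary matrix has rank 6 and Smith normal form diag(1,1,1,1,1,1).

The boundary map ∂_2: C_2 → C_1 sends each 2-simplex [p,q,r] to [q,r] − [p,r] + [p,q]. For instance
  ∂[1,2,6] = [2,6] − [1,6] + [1,2],
  ∂[3,5,6] = [5,6] − [3,6] + [3,5].
The 18×12 boundary matrix has rank 12 and Smith normal form diag(1,1,1,1,1,1,1,1,1,1,1,2).

Reading off H_k = ker ∂_k / im ∂_{k+1}:

  H_0: rank C_0 − rank ∂_1 = 7 − 6 = 1, and the invariant factors of ∂_1 are all 1, so H_0 = Z.
  H_1: rank ker ∂_1 − rank ∂_2 = (18 − 6) − 12 = 0, and ∂_2 has invariant factor 2 > 1, so H_1 = Z/2Z.
  H_2: rank ker ∂_2 − rank ∂_3 = (12 − 12) − 0 = 0, and there is no ∂_3, so H_2 = 0.

As a check, the Euler characteristic is 7 − 18 + 12 = 1, which agrees with 1 − 0 + 0 = 1.

H_0 ≅ Z,  H_1 ≅ Z/2Z,  H_2 = 0.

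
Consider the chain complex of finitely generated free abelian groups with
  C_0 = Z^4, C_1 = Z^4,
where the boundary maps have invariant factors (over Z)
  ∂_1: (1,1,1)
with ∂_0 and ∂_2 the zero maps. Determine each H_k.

H_0: b_0 = 4 − 0 − 3 = 1; torsion from ∂_1 factors > 1: none. So H_0 = Z.
H_1: b_1 = 4 − 3 − 0 = 1; torsion from ∂_2 factors > 1: none. So H_1 = Z.

H_0 = Z,  H_1 = Z.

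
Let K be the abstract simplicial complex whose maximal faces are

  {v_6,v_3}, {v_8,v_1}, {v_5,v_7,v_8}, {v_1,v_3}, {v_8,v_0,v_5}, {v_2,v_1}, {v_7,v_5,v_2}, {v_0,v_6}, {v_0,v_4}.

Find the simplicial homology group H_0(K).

H_0 ≅ Z.

Take the total order v_0 < v_1 < v_2 < v_3 < v_4 < v_5 < v_6 < v_7 < v_8 on the vertex set. Then K (dimension 2) consists of the simplices:

  0-simplices (9): [v_0], [v_1], [v_2], [v_3], [v_4], [v_5], [v_6], [v_7], [v_8]
  1-simplices (13): [v_0,v_4], [v_0,v_5], [v_0,v_6], [v_0,v_8], [v_1,v_2], [v_1,v_3], [v_1,v_8], [v_2,v_5], [v_2,v_7], [v_3,v_6], [v_5,v_7], [v_5,v_8], [v_7,v_8]
  2-simplices (3): [v_0,v_5,v_8], [v_2,v_5,v_7], [v_5,v_7,v_8]

so the chain groups are C_0 ≅ Z^9, C_1 ≅ Z^13, C_2 ≅ Z^3.

∂_1: C_1 → C_0 sends each edge [p,q] (with p < q) to q − p. For instance
  ∂[v_0,v_5] = [v_5] − [v_0].
As a 9×13 matrix over Z this has rank 8, with invariant factors (1,1,1,1,1,1,1,1).

Boundary ∂_2: C_2 → C_1 sends each 2-simplex [p,q,r] to [q,r] − [p,r] + [p,q]. For instance
  ∂[v_0,v_5,v_8] = [v_5,v_8] − [v_0,v_8] + [v_0,v_5],
  ∂[v_5,v_7,v_8] = [v_7,v_8] − [v_5,v_8] + [v_5,v_7].
As a 13×3 matrix over Z this has rank 3, with invariant factors (1,1,1).

From H_k ≅ ker(∂_k) / im(∂_{k+1}) we obtain:

  H_0: rank C_0 − rank ∂_1 = 9 − 8 = 1, and the invariant factors of ∂_1 are all 1, so H_0 ≅ Z.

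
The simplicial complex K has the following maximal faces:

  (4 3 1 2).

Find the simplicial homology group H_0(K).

K has 4 vertices, 6 edges, 4 triangles, 1 3-simplex.
rank ∂_0 = 0, rank ∂_1 = 3 ⇒ b_0 = 4 − 0 − 3 = 1; all invariant factors of ∂_1 are 1 so no torsion. So H_0 = Z.

H_0 = Z.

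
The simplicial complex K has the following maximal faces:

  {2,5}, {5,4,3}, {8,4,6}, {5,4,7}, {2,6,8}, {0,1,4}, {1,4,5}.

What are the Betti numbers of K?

Order the vertices as 0 < 1 < 2 < 3 < 4 < 5 < 6 < 7 < 8. Listing each simplex with vertices in this order, K has dimension 2 with simplices:

  0-simplices (9): [0], [1], [2], [3], [4], [5], [6], [7], [8]
  1-simplices (15): [0,1], [0,4], [1,4], [1,5], [2,5], [2,6], [2,8], [3,4], [3,5], [4,5], [4,6], [4,7], [4,8], [5,7], [6,8]
  2-simplices (6): [0,1,4], [1,4,5], [2,6,8], [3,4,5], [4,5,7], [4,6,8]

Hence C_0 ≅ Z^9, C_1 ≅ Z^15, C_2 ≅ Z^6.

Boundary ∂_1: C_1 → C_0 maps an edge to its endpoints' difference, ∂[p,q] = q − p. For instance
  ∂[1,4] = [4] − [1].
The resulting 9×15 matrix has rank 8, and its Smith normal form has invariant factors (1,1,1,1,1,1,1,1).

The boundary map ∂_2: C_2 → C_1 maps a triangle to the signed sum of its edges. For instance
  ∂[4,6,8] = [6,8] − [4,8] + [4,6],
  ∂[0,1,4] = [1,4] − [0,4] + [0,1].
As a 15×6 matrix over Z this has rank 6, with invariant factors (1,1,1,1,1,1).

From H_k ≅ ker(∂_k) / im(∂_{k+1}) we obtain:

  H_0: rank C_0 − rank ∂_1 = 9 − 8 = 1, and the invariant factors of ∂_1 are all 1, so H_0 ≅ Z.
  H_1: rank ker ∂_1 − rank ∂_2 = (15 − 8) − 6 = 1, and the invariant factors of ∂_2 are all 1, so H_1 ≅ Z.
  H_2: rank ker ∂_2 − rank ∂_3 = (6 − 6) − 0 = 0, and there is no ∂_3, so H_2 ≅ 0.

As a check, the Euler characteristic is 9 − 15 + 6 = 0, which agrees with 1 − 1 + 0 = 0.

Hence the Betti numbers are b_0 = 1, b_1 = 1, b_2 = 0.

b_0 = 1, b_1 = 1, b_2 = 0.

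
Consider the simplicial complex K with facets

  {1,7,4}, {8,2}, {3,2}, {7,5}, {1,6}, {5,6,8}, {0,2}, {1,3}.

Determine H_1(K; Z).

We work with the vertex ordering 0 < 1 < 2 < 3 < 4 < 5 < 6 < 7 < 8. The simplices of K, each written with vertices in increasing order, are:

  0-simplices (9): [0], [1], [2], [3], [4], [5], [6], [7], [8]
  1-simplices (12): [0,2], [1,3], [1,4], [1,6], [1,7], [2,3], [2,8], [4,7], [5,6], [5,7], [5,8], [6,8]
  2-simplices (2): [1,4,7], [5,6,8]

so the chain groups are C_0 ≅ Z^9, C_1 ≅ Z^12, C_2 ≅ Z^2.

The boundary map ∂_1: C_1 → C_0 maps an edge to its endpoints' difference, ∂[p,q] = q − p.
This gives a 9×12 integer matrix of rank 8; reducing to Smith normal form yields diagonal entries (1,1,1,1,1,1,1,1).

Boundary ∂_2: C_2 → C_1 sends each 2-simplex [p,q,r] to [q,r] − [p,r] + [p,q]. For instance
  ∂[1,4,7] = [4,7] − [1,7] + [1,4],
  ∂[5,6,8] = [6,8] − [5,8] + [5,6].
This gives a 12×2 integer matrix of rank 2; reducing to Smith normal form yields diagonal entries (1,1).

From H_k ≅ ker(∂_k) / im(∂_{k+1}) we obtain:

  H_1: rank ker ∂_1 − rank ∂_2 = (12 − 8) − 2 = 2, and the invariant factors of ∂_2 are all 1, so H_1 = Z^2.

H_1 ≅ Z^2.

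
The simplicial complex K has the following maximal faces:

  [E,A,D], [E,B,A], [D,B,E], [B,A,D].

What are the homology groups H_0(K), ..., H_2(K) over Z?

Take the total order A < B < D < E on the vertex set. Then K (dimension 2) consists of the simplices:

  0-simplices (4): A, B, D, E
  1-simplices (6): AB, AD, AE, BD, BE, DE
  2-simplices (4): ABD, ABE, ADE, BDE

so the chain groups are C_0 ≅ Z^4, C_1 ≅ Z^6, C_2 ≅ Z^4.

The boundary map ∂_1: C_1 → C_0 maps an edge to its endpoints' difference, ∂[p,q] = q − p. For instance
  ∂DE = E − D.
As a 4×6 matrix over Z this has rank 3, with invariant factors (1,1,1).

The boundary map ∂_2: C_2 → C_1 acts by ∂[p,q,r] = [q,r] − [p,r] + [p,q]. For instance
  ∂ABD = BD − AD + AB,
  ∂BDE = DE − BE + BD.
As a 6×4 matrix over Z this has rank 3, with invariant factors (1,1,1).

Computing H_k = (kernel of ∂_k) / (image of ∂_{k+1}):

  H_0: rank C_0 − rank ∂_1 = 4 − 3 = 1, and the invariant factors of ∂_1 are all 1, so H_0 ≅ Z.
  H_1: rank ker ∂_1 − rank ∂_2 = (6 − 3) − 3 = 0, and the invariant factors of ∂_2 are all 1, so H_1 ≅ 0.
  H_2: rank ker ∂_2 − rank ∂_3 = (4 − 3) − 0 = 1, and there is no ∂_3, so H_2 ≅ Z.

H_0 ≅ Z,  H_1 = 0,  H_2 ≅ Z.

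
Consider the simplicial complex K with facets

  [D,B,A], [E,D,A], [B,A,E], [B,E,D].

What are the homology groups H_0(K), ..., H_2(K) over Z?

H_0 ≅ Z,  H_1 = 0,  H_2 ≅ Z.

We work with the vertex ordering A < B < D < E. The simplices of K, each written with vertices in increasing order, are:

  0-simplices (4): A, B, D, E
  1-simplices (6): AB, AD, AE, BD, BE, DE
  2-simplices (4): ABD, ABE, ADE, BDE

so the chain groups are C_0 ≅ Z^4, C_1 ≅ Z^6, C_2 ≅ Z^4.

∂_1: C_1 → C_0 maps an edge to its endpoints' difference, ∂[p,q] = q − p. For instance
  ∂AD = D − A.
The 4×6 boundary matrix has rank 3 and Smith normal form diag(1,1,1).

Boundary ∂_2: C_2 → C_1 maps a triangle to the signed sum of its edges. For instance
  ∂BDE = DE − BE + BD,
  ∂ADE = DE − AE + AD.
The 6×4 boundary matrix has rank 3 and Smith normal form diag(1,1,1).

From H_k ≅ ker(∂_k) / im(∂_{k+1}) we obtain:

  H_0: rank C_0 − rank ∂_1 = 4 − 3 = 1, and the invariant factors of ∂_1 are all 1, so H_0 ≅ Z.
  H_1: rank ker ∂_1 − rank ∂_2 = (6 − 3) − 3 = 0, and the invariant factors of ∂_2 are all 1, so H_1 ≅ 0.
  H_2: rank ker ∂_2 − rank ∂_3 = (4 − 3) − 0 = 1, and there is no ∂_3, so H_2 ≅ Z.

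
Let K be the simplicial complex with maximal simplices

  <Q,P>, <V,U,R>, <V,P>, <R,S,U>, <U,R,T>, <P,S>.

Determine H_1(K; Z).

H_1 ≅ Z.

Take the total order P < Q < R < S < T < U < V on the vertex set. Then K (dimension 2) consists of the simplices:

  0-simplices (7): P, Q, R, S, T, U, V
  1-simplices (10): PQ, PS, PV, RS, RT, RU, RV, SU, TU, UV
  2-simplices (3): RSU, RTU, RUV

so the chain groups are C_0 ≅ Z^7, C_1 ≅ Z^10, C_2 ≅ Z^3.

The boundary map ∂_1: C_1 → C_0 is given by ∂[p,q] = [q] − [p].
The resulting 7×10 matrix has rank 6, and its Smith normal form has invariant factors (1,1,1,1,1,1).

Boundary ∂_2: C_2 → C_1 acts by ∂[p,q,r] = [q,r] − [p,r] + [p,q]. For instance
  ∂RTU = TU − RU + RT,
  ∂RSU = SU − RU + RS.
The resulting 10×3 matrix has rank 3, and its Smith normal form has invariant factors (1,1,1).

Now H_k = ker ∂_k / im ∂_{k+1}, so:

  H_1: rank ker ∂_1 − rank ∂_2 = (10 − 6) − 3 = 1, and the invariant factors of ∂_2 are all 1, so H_1 = Z.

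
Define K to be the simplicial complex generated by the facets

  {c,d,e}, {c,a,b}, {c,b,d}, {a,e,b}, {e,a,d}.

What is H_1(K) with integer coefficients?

H_1 = Z.

Fix the vertex order a < b < c < d < e and write every simplex with vertices in increasing order. Then dim K = 2 and the simplices of K are:

  0-simplices (5): a, b, c, d, e
  1-simplices (10): ab, ac, ad, ae, bc, bd, be, cd, ce, de
  2-simplices (5): abc, abe, ade, bcd, cde

Hence C_0 ≅ Z^5, C_1 ≅ Z^10, C_2 ≅ Z^5.

The boundary map ∂_1: C_1 → C_0 sends each edge [p,q] (with p < q) to q − p.
The resulting 5×10 matrix has rank 4, and its Smith normal form has invariant factors (1,1,1,1).

The boundary map ∂_2: C_2 → C_1 maps a triangle to the signed sum of its edges. For instance
  ∂abe = be − ae + ab,
  ∂bcd = cd − bd + bc.
This gives a 10×5 integer matrix of rank 5; reducing to Smith normal form yields diagonal entries (1,1,1,1,1).

Now H_k = ker ∂_k / im ∂_{k+1}, so:

  H_1: rank ker ∂_1 − rank ∂_2 = (10 − 4) − 5 = 1, and the invariant factors of ∂_2 are all 1, so H_1 = Z.

(K is a triangulation of the Möbius band.)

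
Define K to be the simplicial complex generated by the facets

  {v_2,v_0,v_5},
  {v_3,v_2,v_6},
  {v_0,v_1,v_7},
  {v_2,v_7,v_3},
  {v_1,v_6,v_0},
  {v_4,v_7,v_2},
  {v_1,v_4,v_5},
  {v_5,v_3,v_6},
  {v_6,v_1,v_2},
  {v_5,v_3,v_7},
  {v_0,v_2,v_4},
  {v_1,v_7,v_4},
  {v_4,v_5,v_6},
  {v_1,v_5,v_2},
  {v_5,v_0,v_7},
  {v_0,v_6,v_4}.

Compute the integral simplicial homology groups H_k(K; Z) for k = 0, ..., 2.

We work with the vertex ordering v_0 < v_1 < v_2 < v_3 < v_4 < v_5 < v_6 < v_7. The simplices of K, each written with vertices in increasing order, are:

  0-simplices (8): [v_0], [v_1], [v_2], [v_3], [v_4], [v_5], [v_6], [v_7]
  1-simplices (24): (24 of them)
  2-simplices (16): (16 of them)

Hence C_0 ≅ Z^8, C_1 ≅ Z^24, C_2 ≅ Z^16.

Boundary ∂_1: C_1 → C_0 is given by ∂[p,q] = [q] − [p]. For instance
  ∂[v_2,v_7] = [v_7] − [v_2].
As a 8×24 matrix over Z this has rank 7, with invariant factors (1,1,1,1,1,1,1).

∂_2: C_2 → C_1 sends each 2-simplex [p,q,r] to [q,r] − [p,r] + [p,q]. For instance
  ∂[v_3,v_5,v_6] = [v_5,v_6] − [v_3,v_6] + [v_3,v_5],
  ∂[v_0,v_1,v_7] = [v_1,v_7] − [v_0,v_7] + [v_0,v_1].
The resulting 24×16 matrix has rank 15, and its Smith normal form has invariant factors (1,1,1,1,1,1,1,1,1,1,1,1,1,1,1).

Reading off H_k = ker ∂_k / im ∂_{k+1}:

  H_0: rank C_0 − rank ∂_1 = 8 − 7 = 1, and the invariant factors of ∂_1 are all 1, so H_0 ≅ Z.
  H_1: rank ker ∂_1 − rank ∂_2 = (24 − 7) − 15 = 2, and the invariant factors of ∂_2 are all 1, so H_1 ≅ Z^2.
  H_2: rank ker ∂_2 − rank ∂_3 = (16 − 15) − 0 = 1, and there is no ∂_3, so H_2 ≅ Z.

H_0 ≅ Z,  H_1 ≅ Z^2,  H_2 ≅ Z.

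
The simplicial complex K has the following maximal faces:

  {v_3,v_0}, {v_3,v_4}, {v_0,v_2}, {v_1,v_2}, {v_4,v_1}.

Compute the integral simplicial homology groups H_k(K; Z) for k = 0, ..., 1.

K has 5 vertices, 5 edges.
rank ∂_0 = 0, rank ∂_1 = 4 ⇒ b_0 = 5 − 0 − 4 = 1; all invariant factors of ∂_1 are 1 so no torsion. So H_0 = Z.
rank ∂_1 = 4, rank ∂_2 = 0 ⇒ b_1 = 5 − 4 − 0 = 1. So H_1 = Z.

H_0 ≅ Z,  H_1 ≅ Z.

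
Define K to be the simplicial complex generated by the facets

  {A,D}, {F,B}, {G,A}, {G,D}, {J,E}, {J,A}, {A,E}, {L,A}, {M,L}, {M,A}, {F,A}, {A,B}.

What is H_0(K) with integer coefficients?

We work with the vertex ordering A < B < D < E < F < G < J < L < M. The simplices of K, each written with vertices in increasing order, are:

  0-simplices (9): A, B, D, E, F, G, J, L, M
  1-simplices (12): AB, AD, AE, AF, AG, AJ, AL, AM, BF, DG, EJ, LM

giving chain groups C_0 ≅ Z^9, C_1 ≅ Z^12.

The boundary map ∂_1: C_1 → C_0 sends each edge [p,q] (with p < q) to q − p. For instance
  ∂AG = G − A.
This gives a 9×12 integer matrix of rank 8; reducing to Smith normal form yields diagonal entries (1,1,1,1,1,1,1,1).

Computing H_k = (kernel of ∂_k) / (image of ∂_{k+1}):

  H_0: rank C_0 − rank ∂_1 = 9 − 8 = 1, and the invariant factors of ∂_1 are all 1, so H_0 ≅ Z.

H_0 = Z.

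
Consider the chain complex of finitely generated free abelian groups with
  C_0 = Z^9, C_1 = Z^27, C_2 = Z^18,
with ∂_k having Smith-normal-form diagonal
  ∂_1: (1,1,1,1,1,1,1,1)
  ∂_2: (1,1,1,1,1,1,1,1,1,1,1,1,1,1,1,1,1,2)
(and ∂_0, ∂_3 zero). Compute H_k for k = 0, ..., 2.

H_0 = Z,  H_1 = Z ⊕ Z/2,  H_2 = 0.

H_0: b_0 = 9 − 0 − 8 = 1; torsion from ∂_1 factors > 1: none. So H_0 = Z.
H_1: b_1 = 27 − 8 − 18 = 1; torsion from ∂_2 factors > 1: [2]. So H_1 = Z ⊕ Z/2.
H_2: b_2 = 18 − 18 − 0 = 0; torsion from ∂_3 factors > 1: none. So H_2 = 0.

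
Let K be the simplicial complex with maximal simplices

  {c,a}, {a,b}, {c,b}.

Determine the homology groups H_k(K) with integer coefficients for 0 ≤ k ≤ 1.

Order the vertices as a < b < c. Listing each simplex with vertices in this order, K has dimension 1 with simplices:

  0-simplices (3): a, b, c
  1-simplices (3): ab, ac, bc

so the chain groups are C_0 ≅ Z^3, C_1 ≅ Z^3.

∂_1: C_1 → C_0 maps an edge to its endpoints' difference, ∂[p,q] = q − p.
The 3×3 boundary matrix has rank 2 and Smith normal form diag(1,1).

Computing H_k = (kernel of ∂_k) / (image of ∂_{k+1}):

  H_0: rank C_0 − rank ∂_1 = 3 − 2 = 1, and the invariant factors of ∂_1 are all 1, so H_0 ≅ Z.
  H_1: rank ker ∂_1 − rank ∂_2 = (3 − 2) − 0 = 1, and there is no ∂_2, so H_1 ≅ Z.

H_0 = Z,  H_1 = Z.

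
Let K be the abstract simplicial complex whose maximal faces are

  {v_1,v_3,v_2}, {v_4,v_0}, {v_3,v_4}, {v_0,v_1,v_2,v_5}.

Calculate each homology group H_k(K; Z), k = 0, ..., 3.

K has 6 vertices, 10 edges, 5 triangles, 1 3-simplex.
rank ∂_0 = 0, rank ∂_1 = 5 ⇒ b_0 = 6 − 0 − 5 = 1; all invariant factors of ∂_1 are 1 so no torsion. So H_0 = Z.
rank ∂_1 = 5, rank ∂_2 = 4 ⇒ b_1 = 10 − 5 − 4 = 1; all invariant factors of ∂_2 are 1 so no torsion. So H_1 = Z.
rank ∂_2 = 4, rank ∂_3 = 1 ⇒ b_2 = 5 − 4 − 1 = 0; all invariant factors of ∂_3 are 1 so no torsion. So H_2 = 0.
rank ∂_3 = 1, rank ∂_4 = 0 ⇒ b_3 = 1 − 1 − 0 = 0. So H_3 = 0.

H_0 = Z,  H_1 = Z,  H_2 = 0,  H_3 = 0.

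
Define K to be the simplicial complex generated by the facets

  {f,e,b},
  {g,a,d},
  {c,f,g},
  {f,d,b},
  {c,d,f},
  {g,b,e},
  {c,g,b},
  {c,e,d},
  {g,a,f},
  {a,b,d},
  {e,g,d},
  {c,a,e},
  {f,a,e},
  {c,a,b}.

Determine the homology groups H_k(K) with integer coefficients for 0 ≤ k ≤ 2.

H_0 ≅ Z,  H_1 ≅ Z^2,  H_2 ≅ Z.

Order the vertices as a < b < c < d < e < f < g. Listing each simplex with vertices in this order, K has dimension 2 with simplices:

  0-simplices (7): a, b, c, d, e, f, g
  1-simplices (21): ab, ac, ad, ae, af, ag, bc, bd, be, bf, bg, cd, ce, cf, cg, de, df, dg, ef, eg, fg
  2-simplices (14): abc, abd, ace, adg, aef, afg, bcg, bdf, bef, beg, cde, cdf, cfg, deg

so the chain groups are C_0 ≅ Z^7, C_1 ≅ Z^21, C_2 ≅ Z^14.

Boundary ∂_1: C_1 → C_0 maps an edge to its endpoints' difference, ∂[p,q] = q − p. For instance
  ∂cd = d − c.
The 7×21 boundary matrix has rank 6 and Smith normal form diag(1,1,1,1,1,1).

∂_2: C_2 → C_1 acts by ∂[p,q,r] = [q,r] − [p,r] + [p,q]. For instance
  ∂beg = eg − bg + be,
  ∂cdf = df − cf + cd.
The 21×14 boundary matrix has rank 13 and Smith normal form diag(1,1,1,1,1,1,1,1,1,1,1,1,1).

Computing H_k = (kernel of ∂_k) / (image of ∂_{k+1}):

  H_0: rank C_0 − rank ∂_1 = 7 − 6 = 1, and the invariant factors of ∂_1 are all 1, so H_0 = Z.
  H_1: rank ker ∂_1 − rank ∂_2 = (21 − 6) − 13 = 2, and the invariant factors of ∂_2 are all 1, so H_1 = Z^2.
  H_2: rank ker ∂_2 − rank ∂_3 = (14 − 13) − 0 = 1, and there is no ∂_3, so H_2 = Z.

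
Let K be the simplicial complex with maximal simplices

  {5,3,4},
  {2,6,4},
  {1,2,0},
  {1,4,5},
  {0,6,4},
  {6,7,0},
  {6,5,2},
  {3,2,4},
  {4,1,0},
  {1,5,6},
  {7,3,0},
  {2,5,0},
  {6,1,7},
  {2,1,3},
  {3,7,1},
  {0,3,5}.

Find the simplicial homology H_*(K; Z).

H_0 = Z,  H_1 = Z^2,  H_2 = Z.

K has 8 vertices, 24 edges, 16 triangles.
rank ∂_0 = 0, rank ∂_1 = 7 ⇒ b_0 = 8 − 0 − 7 = 1; all invariant factors of ∂_1 are 1 so no torsion. So H_0 = Z.
rank ∂_1 = 7, rank ∂_2 = 15 ⇒ b_1 = 24 − 7 − 15 = 2; all invariant factors of ∂_2 are 1 so no torsion. So H_1 = Z^2.
rank ∂_2 = 15, rank ∂_3 = 0 ⇒ b_2 = 16 − 15 − 0 = 1. So H_2 = Z.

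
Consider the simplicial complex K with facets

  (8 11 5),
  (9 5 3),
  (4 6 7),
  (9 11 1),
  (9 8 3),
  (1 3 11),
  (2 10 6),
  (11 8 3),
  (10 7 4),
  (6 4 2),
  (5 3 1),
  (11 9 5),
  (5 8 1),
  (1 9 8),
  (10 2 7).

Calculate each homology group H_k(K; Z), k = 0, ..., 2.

Order the vertices as 1 < 2 < 3 < 4 < 5 < 6 < 7 < 8 < 9 < 10 < 11. Listing each simplex with vertices in this order, K has dimension 2 with simplices:

  0-simplices (11): [1], [2], [3], [4], [5], [6], [7], [8], [9], [10], [11]
  1-simplices (25): (25 of them)
  2-simplices (15): [1,3,5], [1,3,11], [1,5,8], [1,8,9], [1,9,11], [2,4,6], [2,6,10], [2,7,10], [3,5,9], [3,8,9], [3,8,11], [4,6,7], [4,7,10], [5,8,11], [5,9,11]

so the chain groups are C_0 ≅ Z^11, C_1 ≅ Z^25, C_2 ≅ Z^15.

The boundary map ∂_1: C_1 → C_0 sends each edge [p,q] (with p < q) to q − p. For instance
  ∂[8,11] = [11] − [8].
As a 11×25 matrix over Z this has rank 9, with invariant factors (1,1,1,1,1,1,1,1,1).

∂_2: C_2 → C_1 sends each 2-simplex [p,q,r] to [q,r] − [p,r] + [p,q]. For instance
  ∂[1,3,11] = [3,11] − [1,11] + [1,3],
  ∂[3,8,9] = [8,9] − [3,9] + [3,8].
This gives a 25×15 integer matrix of rank 15; reducing to Smith normal form yields diagonal entries (1,1,1,1,1,1,1,1,1,1,1,1,1,1,2).

Computing H_k = (kernel of ∂_k) / (image of ∂_{k+1}):

  H_0: rank C_0 − rank ∂_1 = 11 − 9 = 2, and the invariant factors of ∂_1 are all 1, so H_0 ≅ Z^2.
  H_1: rank ker ∂_1 − rank ∂_2 = (25 − 9) − 15 = 1, and ∂_2 has invariant factor 2 > 1, so H_1 ≅ Z ⊕ Z/2.
  H_2: rank ker ∂_2 − rank ∂_3 = (15 − 15) − 0 = 0, and there is no ∂_3, so H_2 ≅ 0.

H_0 ≅ Z^2,  H_1 ≅ Z ⊕ Z/2,  H_2 = 0.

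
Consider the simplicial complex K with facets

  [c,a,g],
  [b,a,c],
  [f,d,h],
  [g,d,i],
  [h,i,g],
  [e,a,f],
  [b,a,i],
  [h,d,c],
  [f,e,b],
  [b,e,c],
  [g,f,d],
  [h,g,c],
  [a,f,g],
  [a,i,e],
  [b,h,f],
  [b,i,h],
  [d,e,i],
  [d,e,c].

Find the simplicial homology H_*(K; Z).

H_0 ≅ Z,  H_1 ≅ Z ⊕ Z/2Z,  H_2 = 0.

Order the vertices as a < b < c < d < e < f < g < h < i. Listing each simplex with vertices in this order, K has dimension 2 with simplices:

  0-simplices (9): a, b, c, d, e, f, g, h, i
  1-simplices (27): ab, ac, ae, af, ag, ai, bc, be, bf, bh, bi, cd, ce, cg, ch, de, df, dg, dh, di, ef, ei, fg, fh, gh, gi, hi
  2-simplices (18): abc, abi, acg, aef, aei, afg, bce, bef, bfh, bhi, cde, cdh, cgh, dei, dfg, dfh, dgi, ghi

giving chain groups C_0 ≅ Z^9, C_1 ≅ Z^27, C_2 ≅ Z^18.

∂_1: C_1 → C_0 maps an edge to its endpoints' difference, ∂[p,q] = q − p. For instance
  ∂ce = e − c.
This gives a 9×27 integer matrix of rank 8; reducing to Smith normal form yields diagonal entries (1,1,1,1,1,1,1,1).

Boundary ∂_2: C_2 → C_1 acts by ∂[p,q,r] = [q,r] − [p,r] + [p,q]. For instance
  ∂cdh = dh − ch + cd,
  ∂bhi = hi − bi + bh.
The resulting 27×18 matrix has rank 18, and its Smith normal form has invariant factors (1,1,1,1,1,1,1,1,1,1,1,1,1,1,1,1,1,2).

Reading off H_k = ker ∂_k / im ∂_{k+1}:

  H_0: rank C_0 − rank ∂_1 = 9 − 8 = 1, and the invariant factors of ∂_1 are all 1, so H_0 ≅ Z.
  H_1: rank ker ∂_1 − rank ∂_2 = (27 − 8) − 18 = 1, and ∂_2 has invariant factor 2 > 1, so H_1 ≅ Z ⊕ Z/2Z.
  H_2: rank ker ∂_2 − rank ∂_3 = (18 − 18) − 0 = 0, and there is no ∂_3, so H_2 ≅ 0.

As a check, the Euler characteristic is 9 − 27 + 18 = 0, which agrees with 1 − 1 + 0 = 0.
(K is a triangulation of the Klein bottle.)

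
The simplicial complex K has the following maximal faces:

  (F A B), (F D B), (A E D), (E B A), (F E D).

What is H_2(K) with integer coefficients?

K has 5 vertices, 10 edges, 5 triangles.
rank ∂_2 = 5, rank ∂_3 = 0 ⇒ b_2 = 5 − 5 − 0 = 0. So H_2 ≅ 0.

H_2 ≅ 0.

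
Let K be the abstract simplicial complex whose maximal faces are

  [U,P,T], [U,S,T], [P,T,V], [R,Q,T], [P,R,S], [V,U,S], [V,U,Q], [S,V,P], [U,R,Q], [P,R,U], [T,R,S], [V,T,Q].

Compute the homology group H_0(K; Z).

H_0 ≅ Z.

Take the total order P < Q < R < S < T < U < V on the vertex set. Then K (dimension 2) consists of the simplices:

  0-simplices (7): P, Q, R, S, T, U, V
  1-simplices (18): PR, PS, PT, PU, PV, QR, QT, QU, QV, RS, RT, RU, ST, SU, SV, TU, TV, UV
  2-simplices (12): PRS, PRU, PSV, PTU, PTV, QRT, QRU, QTV, QUV, RST, STU, SUV

so the chain groups are C_0 ≅ Z^7, C_1 ≅ Z^18, C_2 ≅ Z^12.

Boundary ∂_1: C_1 → C_0 maps an edge to its endpoints' difference, ∂[p,q] = q − p. For instance
  ∂RU = U − R.
As a 7×18 matrix over Z this has rank 6, with invariant factors (1,1,1,1,1,1).

∂_2: C_2 → C_1 acts by ∂[p,q,r] = [q,r] − [p,r] + [p,q]. For instance
  ∂PSV = SV − PV + PS,
  ∂STU = TU − SU + ST.
As a 18×12 matrix over Z this has rank 12, with invariant factors (1,1,1,1,1,1,1,1,1,1,1,2).

From H_k ≅ ker(∂_k) / im(∂_{k+1}) we obtain:

  H_0: rank C_0 − rank ∂_1 = 7 − 6 = 1, and the invariant factors of ∂_1 are all 1, so H_0 = Z.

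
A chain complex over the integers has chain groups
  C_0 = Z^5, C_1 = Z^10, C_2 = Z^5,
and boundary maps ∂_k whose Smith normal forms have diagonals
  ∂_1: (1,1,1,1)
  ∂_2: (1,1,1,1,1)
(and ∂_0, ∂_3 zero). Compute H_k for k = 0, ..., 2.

H_0: b_0 = 5 − 0 − 4 = 1; torsion from ∂_1 factors > 1: none. So H_0 ≅ Z.
H_1: b_1 = 10 − 4 − 5 = 1; torsion from ∂_2 factors > 1: none. So H_1 ≅ Z.
H_2: b_2 = 5 − 5 − 0 = 0; torsion from ∂_3 factors > 1: none. So H_2 ≅ 0.

H_0 ≅ Z,  H_1 ≅ Z,  H_2 = 0.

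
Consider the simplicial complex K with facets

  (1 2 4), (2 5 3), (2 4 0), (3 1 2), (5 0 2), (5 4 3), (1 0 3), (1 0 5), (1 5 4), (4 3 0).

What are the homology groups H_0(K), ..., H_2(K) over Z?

Take the total order 0 < 1 < 2 < 3 < 4 < 5 on the vertex set. Then K (dimension 2) consists of the simplices:

  0-simplices (6): [0], [1], [2], [3], [4], [5]
  1-simplices (15): [0,1], [0,2], [0,3], [0,4], [0,5], [1,2], [1,3], [1,4], [1,5], [2,3], [2,4], [2,5], [3,4], [3,5], [4,5]
  2-simplices (10): [0,1,3], [0,1,5], [0,2,4], [0,2,5], [0,3,4], [1,2,3], [1,2,4], [1,4,5], [2,3,5], [3,4,5]

so the chain groups are C_0 ≅ Z^6, C_1 ≅ Z^15, C_2 ≅ Z^10.

∂_1: C_1 → C_0 maps an edge to its endpoints' difference, ∂[p,q] = q − p.
The 6×15 boundary matrix has rank 5 and Smith normal form diag(1,1,1,1,1).

Boundary ∂_2: C_2 → C_1 acts by ∂[p,q,r] = [q,r] − [p,r] + [p,q]. For instance
  ∂[0,2,4] = [2,4] − [0,4] + [0,2],
  ∂[0,2,5] = [2,5] − [0,5] + [0,2].
As a 15×10 matrix over Z this has rank 10, with invariant factors (1,1,1,1,1,1,1,1,1,2).

Computing H_k = (kernel of ∂_k) / (image of ∂_{k+1}):

  H_0: rank C_0 − rank ∂_1 = 6 − 5 = 1, and the invariant factors of ∂_1 are all 1, so H_0 ≅ Z.
  H_1: rank ker ∂_1 − rank ∂_2 = (15 − 5) − 10 = 0, and ∂_2 has invariant factor 2 > 1, so H_1 ≅ Z_2.
  H_2: rank ker ∂_2 − rank ∂_3 = (10 − 10) − 0 = 0, and there is no ∂_3, so H_2 ≅ 0.

H_0 ≅ Z,  H_1 ≅ Z_2,  H_2 = 0.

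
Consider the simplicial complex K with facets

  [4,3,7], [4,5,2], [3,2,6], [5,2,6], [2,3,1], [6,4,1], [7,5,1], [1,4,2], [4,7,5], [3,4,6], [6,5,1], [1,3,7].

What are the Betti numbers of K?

Order the vertices as 1 < 2 < 3 < 4 < 5 < 6 < 7. Listing each simplex with vertices in this order, K has dimension 2 with simplices:

  0-simplices (7): [1], [2], [3], [4], [5], [6], [7]
  1-simplices (18): [1,2], [1,3], [1,4], [1,5], [1,6], [1,7], [2,3], [2,4], [2,5], [2,6], [3,4], [3,6], [3,7], [4,5], [4,6], [4,7], [5,6], [5,7]
  2-simplices (12): [1,2,3], [1,2,4], [1,3,7], [1,4,6], [1,5,6], [1,5,7], [2,3,6], [2,4,5], [2,5,6], [3,4,6], [3,4,7], [4,5,7]

so the chain groups are C_0 ≅ Z^7, C_1 ≅ Z^18, C_2 ≅ Z^12.

The boundary map ∂_1: C_1 → C_0 is given by ∂[p,q] = [q] − [p].
As a 7×18 matrix over Z this has rank 6, with invariant factors (1,1,1,1,1,1).

The boundary map ∂_2: C_2 → C_1 sends each 2-simplex [p,q,r] to [q,r] − [p,r] + [p,q]. For instance
  ∂[1,2,4] = [2,4] − [1,4] + [1,2],
  ∂[1,3,7] = [3,7] − [1,7] + [1,3].
As a 18×12 matrix over Z this has rank 12, with invariant factors (1,1,1,1,1,1,1,1,1,1,1,2).

Reading off H_k = ker ∂_k / im ∂_{k+1}:

  H_0: rank C_0 − rank ∂_1 = 7 − 6 = 1, and the invariant factors of ∂_1 are all 1, so H_0 = Z.
  H_1: rank ker ∂_1 − rank ∂_2 = (18 − 6) − 12 = 0, and ∂_2 has invariant factor 2 > 1, so H_1 = Z_2.
  H_2: rank ker ∂_2 − rank ∂_3 = (12 − 12) − 0 = 0, and there is no ∂_3, so H_2 = 0.

(K is a triangulation of the real projective plane RP^2.)

Hence the Betti numbers are b_0 = 1, b_1 = 0, b_2 = 0.

b_0 = 1, b_1 = 0, b_2 = 0.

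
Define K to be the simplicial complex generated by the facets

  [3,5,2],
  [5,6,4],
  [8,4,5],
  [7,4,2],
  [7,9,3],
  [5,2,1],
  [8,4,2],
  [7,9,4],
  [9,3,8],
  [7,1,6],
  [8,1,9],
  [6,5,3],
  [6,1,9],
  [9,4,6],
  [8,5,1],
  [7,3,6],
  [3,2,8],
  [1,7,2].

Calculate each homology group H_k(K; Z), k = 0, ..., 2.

H_0 = Z,  H_1 = Z ⊕ Z_2,  H_2 = 0.

Fix the vertex order 1 < 2 < 3 < 4 < 5 < 6 < 7 < 8 < 9 and write every simplex with vertices in increasing order. Then dim K = 2 and the simplices of K are:

  0-simplices (9): [1], [2], [3], [4], [5], [6], [7], [8], [9]
  1-simplices (27): (27 of them)
  2-simplices (18): [1,2,5], [1,2,7], [1,5,8], [1,6,7], [1,6,9], [1,8,9], [2,3,5], [2,3,8], [2,4,7], [2,4,8], [3,5,6], [3,6,7], [3,7,9], [3,8,9], [4,5,6], [4,5,8], [4,6,9], [4,7,9]

Hence C_0 ≅ Z^9, C_1 ≅ Z^27, C_2 ≅ Z^18.

∂_1: C_1 → C_0 sends each edge [p,q] (with p < q) to q − p. For instance
  ∂[1,8] = [8] − [1].
As a 9×27 matrix over Z this has rank 8, with invariant factors (1,1,1,1,1,1,1,1).

Boundary ∂_2: C_2 → C_1 acts by ∂[p,q,r] = [q,r] − [p,r] + [p,q]. For instance
  ∂[3,6,7] = [6,7] − [3,7] + [3,6],
  ∂[1,8,9] = [8,9] − [1,9] + [1,8].
The resulting 27×18 matrix has rank 18, and its Smith normal form has invariant factors (1,1,1,1,1,1,1,1,1,1,1,1,1,1,1,1,1,2).

Now H_k = ker ∂_k / im ∂_{k+1}, so:

  H_0: rank C_0 − rank ∂_1 = 9 − 8 = 1, and the invariant factors of ∂_1 are all 1, so H_0 = Z.
  H_1: rank ker ∂_1 − rank ∂_2 = (27 − 8) − 18 = 1, and ∂_2 has invariant factor 2 > 1, so H_1 = Z ⊕ Z_2.
  H_2: rank ker ∂_2 − rank ∂_3 = (18 − 18) − 0 = 0, and there is no ∂_3, so H_2 = 0.

(K is a triangulation of the Klein bottle.)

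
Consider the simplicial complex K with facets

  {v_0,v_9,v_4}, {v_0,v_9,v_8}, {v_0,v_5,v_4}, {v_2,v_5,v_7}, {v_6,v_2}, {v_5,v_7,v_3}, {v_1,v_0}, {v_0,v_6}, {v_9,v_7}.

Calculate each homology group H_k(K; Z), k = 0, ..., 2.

H_0 = Z,  H_1 = Z^2,  H_2 = 0.

Take the total order v_0 < v_1 < v_2 < v_3 < v_4 < v_5 < v_6 < v_7 < v_8 < v_9 on the vertex set. Then K (dimension 2) consists of the simplices:

  0-simplices (10): [v_0], [v_1], [v_2], [v_3], [v_4], [v_5], [v_6], [v_7], [v_8], [v_9]
  1-simplices (16): (16 of them)
  2-simplices (5): [v_0,v_4,v_5], [v_0,v_4,v_9], [v_0,v_8,v_9], [v_2,v_5,v_7], [v_3,v_5,v_7]

Hence C_0 ≅ Z^10, C_1 ≅ Z^16, C_2 ≅ Z^5.

∂_1: C_1 → C_0 sends each edge [p,q] (with p < q) to q − p. For instance
  ∂[v_2,v_7] = [v_7] − [v_2].
This gives a 10×16 integer matrix of rank 9; reducing to Smith normal form yields diagonal entries (1,1,1,1,1,1,1,1,1).

The boundary map ∂_2: C_2 → C_1 acts by ∂[p,q,r] = [q,r] − [p,r] + [p,q]. For instance
  ∂[v_2,v_5,v_7] = [v_5,v_7] − [v_2,v_7] + [v_2,v_5],
  ∂[v_0,v_8,v_9] = [v_8,v_9] − [v_0,v_9] + [v_0,v_8].
This gives a 16×5 integer matrix of rank 5; reducing to Smith normal form yields diagonal entries (1,1,1,1,1).

Computing H_k = (kernel of ∂_k) / (image of ∂_{k+1}):

  H_0: rank C_0 − rank ∂_1 = 10 − 9 = 1, and the invariant factors of ∂_1 are all 1, so H_0 = Z.
  H_1: rank ker ∂_1 − rank ∂_2 = (16 − 9) − 5 = 2, and the invariant factors of ∂_2 are all 1, so H_1 = Z^2.
  H_2: rank ker ∂_2 − rank ∂_3 = (5 − 5) − 0 = 0, and there is no ∂_3, so H_2 = 0.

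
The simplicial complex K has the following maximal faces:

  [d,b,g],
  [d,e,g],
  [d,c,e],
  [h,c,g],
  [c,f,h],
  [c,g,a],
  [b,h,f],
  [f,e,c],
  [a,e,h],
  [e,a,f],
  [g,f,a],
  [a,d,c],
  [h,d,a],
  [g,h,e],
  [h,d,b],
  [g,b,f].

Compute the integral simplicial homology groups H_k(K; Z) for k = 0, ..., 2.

We work with the vertex ordering a < b < c < d < e < f < g < h. The simplices of K, each written with vertices in increasing order, are:

  0-simplices (8): a, b, c, d, e, f, g, h
  1-simplices (24): ac, ad, ae, af, ag, ah, bd, bf, bg, bh, cd, ce, cf, cg, ch, de, dg, dh, ef, eg, eh, fg, fh, gh
  2-simplices (16): acd, acg, adh, aef, aeh, afg, bdg, bdh, bfg, bfh, cde, cef, cfh, cgh, deg, egh

Hence C_0 ≅ Z^8, C_1 ≅ Z^24, C_2 ≅ Z^16.

∂_1: C_1 → C_0 maps an edge to its endpoints' difference, ∂[p,q] = q − p. For instance
  ∂eg = g − e.
The 8×24 boundary matrix has rank 7 and Smith normal form diag(1,1,1,1,1,1,1).

∂_2: C_2 → C_1 sends each 2-simplex [p,q,r] to [q,r] − [p,r] + [p,q]. For instance
  ∂bfg = fg − bg + bf,
  ∂acg = cg − ag + ac.
The 24×16 boundary matrix has rank 15 and Smith normal form diag(1,1,1,1,1,1,1,1,1,1,1,1,1,1,1).

Now H_k = ker ∂_k / im ∂_{k+1}, so:

  H_0: rank C_0 − rank ∂_1 = 8 − 7 = 1, and the invariant factors of ∂_1 are all 1, so H_0 = Z.
  H_1: rank ker ∂_1 − rank ∂_2 = (24 − 7) − 15 = 2, and the invariant factors of ∂_2 are all 1, so H_1 = Z^2.
  H_2: rank ker ∂_2 − rank ∂_3 = (16 − 15) − 0 = 1, and there is no ∂_3, so H_2 = Z.

As a check, the Euler characteristic is 8 − 24 + 16 = 0, which agrees with 1 − 2 + 1 = 0.

H_0 = Z,  H_1 = Z^2,  H_2 = Z.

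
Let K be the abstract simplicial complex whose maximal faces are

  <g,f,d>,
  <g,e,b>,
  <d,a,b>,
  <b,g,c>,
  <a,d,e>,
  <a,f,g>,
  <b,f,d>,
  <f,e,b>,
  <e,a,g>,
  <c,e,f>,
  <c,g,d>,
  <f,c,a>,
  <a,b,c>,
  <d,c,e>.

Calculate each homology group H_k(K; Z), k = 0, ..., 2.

Fix the vertex order a < b < c < d < e < f < g and write every simplex with vertices in increasing order. Then dim K = 2 and the simplices of K are:

  0-simplices (7): a, b, c, d, e, f, g
  1-simplices (21): ab, ac, ad, ae, af, ag, bc, bd, be, bf, bg, cd, ce, cf, cg, de, df, dg, ef, eg, fg
  2-simplices (14): abc, abd, acf, ade, aeg, afg, bcg, bdf, bef, beg, cde, cdg, cef, dfg

giving chain groups C_0 ≅ Z^7, C_1 ≅ Z^21, C_2 ≅ Z^14.

∂_1: C_1 → C_0 maps an edge to its endpoints' difference, ∂[p,q] = q − p. For instance
  ∂af = f − a.
The resulting 7×21 matrix has rank 6, and its Smith normal form has invariant factors (1,1,1,1,1,1).

The boundary map ∂_2: C_2 → C_1 maps a triangle to the signed sum of its edges. For instance
  ∂afg = fg − ag + af,
  ∂ade = de − ae + ad.
This gives a 21×14 integer matrix of rank 13; reducing to Smith normal form yields diagonal entries (1,1,1,1,1,1,1,1,1,1,1,1,1).

Now H_k = ker ∂_k / im ∂_{k+1}, so:

  H_0: rank C_0 − rank ∂_1 = 7 − 6 = 1, and the invariant factors of ∂_1 are all 1, so H_0 ≅ Z.
  H_1: rank ker ∂_1 − rank ∂_2 = (21 − 6) − 13 = 2, and the invariant factors of ∂_2 are all 1, so H_1 ≅ Z^2.
  H_2: rank ker ∂_2 − rank ∂_3 = (14 − 13) − 0 = 1, and there is no ∂_3, so H_2 ≅ Z.

H_0 = Z,  H_1 = Z^2,  H_2 = Z.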